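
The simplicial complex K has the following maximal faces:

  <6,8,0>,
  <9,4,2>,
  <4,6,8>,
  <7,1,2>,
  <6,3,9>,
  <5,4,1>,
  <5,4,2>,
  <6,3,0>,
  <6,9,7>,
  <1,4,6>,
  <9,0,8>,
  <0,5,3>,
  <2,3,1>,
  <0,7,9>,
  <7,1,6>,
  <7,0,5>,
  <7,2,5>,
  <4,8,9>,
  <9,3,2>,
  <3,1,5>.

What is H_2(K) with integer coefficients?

H_2 = 0.

Take the total order 0 < 1 < 2 < 3 < 4 < 5 < 6 < 7 < 8 < 9 on the vertex set. Then K (dimension 2) consists of the simplices:

  0-simplices (10): [0], [1], [2], [3], [4], [5], [6], [7], [8], [9]
  1-simplices (30): (30 of them)
  2-simplices (20): (20 of them)

Hence C_0 ≅ Z^10, C_1 ≅ Z^30, C_2 ≅ Z^20.

The boundary map ∂_1: C_1 → C_0 is given by ∂[p,q] = [q] − [p]. For instance
  ∂[2,9] = [9] − [2].
The 10×30 boundary matrix has rank 9 and Smith normal form diag(1,1,1,1,1,1,1,1,1).

The boundary map ∂_2: C_2 → C_1 maps a triangle to the signed sum of its edges. For instance
  ∂[0,3,5] = [3,5] − [0,5] + [0,3],
  ∂[0,8,9] = [8,9] − [0,9] + [0,8].
The resulting 30×20 matrix has rank 20, and its Smith normal form has invariant factors (1,1,1,1,1,1,1,1,1,1,1,1,1,1,1,1,1,1,1,2).

Computing H_k = (kernel of ∂_k) / (image of ∂_{k+1}):

  H_2: rank ker ∂_2 − rank ∂_3 = (20 − 20) − 0 = 0, and there is no ∂_3, so H_2 ≅ 0.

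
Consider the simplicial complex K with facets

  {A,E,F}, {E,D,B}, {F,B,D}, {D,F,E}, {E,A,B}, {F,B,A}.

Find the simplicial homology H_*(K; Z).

H_0 ≅ Z,  H_1 = 0,  H_2 ≅ Z.

Take the total order A < B < D < E < F on the vertex set. Then K (dimension 2) consists of the simplices:

  0-simplices (5): A, B, D, E, F
  1-simplices (9): AB, AE, AF, BD, BE, BF, DE, DF, EF
  2-simplices (6): ABE, ABF, AEF, BDE, BDF, DEF

Hence C_0 ≅ Z^5, C_1 ≅ Z^9, C_2 ≅ Z^6.

The boundary map ∂_1: C_1 → C_0 sends each edge [p,q] (with p < q) to q − p. For instance
  ∂EF = F − E.
This gives a 5×9 integer matrix of rank 4; reducing to Smith normal form yields diagonal entries (1,1,1,1).

Boundary ∂_2: C_2 → C_1 sends each 2-simplex [p,q,r] to [q,r] − [p,r] + [p,q]. For instance
  ∂AEF = EF − AF + AE,
  ∂ABE = BE − AE + AB.
This gives a 9×6 integer matrix of rank 5; reducing to Smith normal form yields diagonal entries (1,1,1,1,1).

Reading off H_k = ker ∂_k / im ∂_{k+1}:

  H_0: rank C_0 − rank ∂_1 = 5 − 4 = 1, and the invariant factors of ∂_1 are all 1, so H_0 ≅ Z.
  H_1: rank ker ∂_1 − rank ∂_2 = (9 − 4) − 5 = 0, and the invariant factors of ∂_2 are all 1, so H_1 ≅ 0.
  H_2: rank ker ∂_2 − rank ∂_3 = (6 − 5) − 0 = 1, and there is no ∂_3, so H_2 ≅ Z.

(K is a triangulation of the 2-sphere S^2.)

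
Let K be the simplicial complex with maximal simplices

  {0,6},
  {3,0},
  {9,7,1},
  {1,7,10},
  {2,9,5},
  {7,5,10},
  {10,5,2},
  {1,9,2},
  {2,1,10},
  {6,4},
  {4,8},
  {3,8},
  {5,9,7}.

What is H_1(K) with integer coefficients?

H_1 = Z.

Fix the vertex order 0 < 1 < 2 < 3 < 4 < 5 < 6 < 7 < 8 < 9 < 10 and write every simplex with vertices in increasing order. Then dim K = 2 and the simplices of K are:

  0-simplices (11): [0], [1], [2], [3], [4], [5], [6], [7], [8], [9], [10]
  1-simplices (17): [0,3], [0,6], [1,2], [1,7], [1,9], [1,10], [2,5], [2,9], [2,10], [3,8], [4,6], [4,8], [5,7], [5,9], [5,10], [7,9], [7,10]
  2-simplices (8): [1,2,9], [1,2,10], [1,7,9], [1,7,10], [2,5,9], [2,5,10], [5,7,9], [5,7,10]

giving chain groups C_0 ≅ Z^11, C_1 ≅ Z^17, C_2 ≅ Z^8.

The boundary map ∂_1: C_1 → C_0 sends each edge [p,q] (with p < q) to q − p. For instance
  ∂[7,9] = [9] − [7].
As a 11×17 matrix over Z this has rank 9, with invariant factors (1,1,1,1,1,1,1,1,1).

Boundary ∂_2: C_2 → C_1 sends each 2-simplex [p,q,r] to [q,r] − [p,r] + [p,q]. For instance
  ∂[2,5,9] = [5,9] − [2,9] + [2,5],
  ∂[5,7,9] = [7,9] − [5,9] + [5,7].
This gives a 17×8 integer matrix of rank 7; reducing to Smith normal form yields diagonal entries (1,1,1,1,1,1,1).

From H_k ≅ ker(∂_k) / im(∂_{k+1}) we obtain:

  H_1: rank ker ∂_1 − rank ∂_2 = (17 − 9) − 7 = 1, and the invariant factors of ∂_2 are all 1, so H_1 ≅ Z.

(K is a triangulation of the disjoint union of the circle S^1 and the 2-sphere S^2.)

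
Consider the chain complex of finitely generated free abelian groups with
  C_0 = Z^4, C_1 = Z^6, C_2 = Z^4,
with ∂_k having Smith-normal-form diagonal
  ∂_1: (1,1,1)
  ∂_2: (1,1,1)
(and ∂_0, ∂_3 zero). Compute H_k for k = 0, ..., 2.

H_0: b_0 = 4 − 0 − 3 = 1; torsion from ∂_1 factors > 1: none. So H_0 = Z.
H_1: b_1 = 6 − 3 − 3 = 0; torsion from ∂_2 factors > 1: none. So H_1 = 0.
H_2: b_2 = 4 − 3 − 0 = 1; torsion from ∂_3 factors > 1: none. So H_2 = Z.

H_0 = Z,  H_1 = 0,  H_2 = Z.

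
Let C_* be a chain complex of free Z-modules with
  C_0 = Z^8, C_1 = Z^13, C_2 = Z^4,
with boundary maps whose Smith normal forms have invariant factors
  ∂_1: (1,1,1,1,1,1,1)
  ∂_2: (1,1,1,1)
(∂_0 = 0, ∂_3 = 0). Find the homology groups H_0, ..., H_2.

H_0: b_0 = 8 − 0 − 7 = 1; torsion from ∂_1 factors > 1: none. So H_0 = Z.
H_1: b_1 = 13 − 7 − 4 = 2; torsion from ∂_2 factors > 1: none. So H_1 = Z^2.
H_2: b_2 = 4 − 4 − 0 = 0; torsion from ∂_3 factors > 1: none. So H_2 = 0.

H_0 = Z,  H_1 = Z^2,  H_2 = 0.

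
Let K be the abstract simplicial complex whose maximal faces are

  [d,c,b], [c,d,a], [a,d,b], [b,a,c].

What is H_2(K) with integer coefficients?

H_2 ≅ Z.

Order the vertices as a < b < c < d. Listing each simplex with vertices in this order, K has dimension 2 with simplices:

  0-simplices (4): a, b, c, d
  1-simplices (6): ab, ac, ad, bc, bd, cd
  2-simplices (4): abc, abd, acd, bcd

Hence C_0 ≅ Z^4, C_1 ≅ Z^6, C_2 ≅ Z^4.

Boundary ∂_1: C_1 → C_0 maps an edge to its endpoints' difference, ∂[p,q] = q − p. For instance
  ∂cd = d − c.
The resulting 4×6 matrix has rank 3, and its Smith normal form has invariant factors (1,1,1).

Boundary ∂_2: C_2 → C_1 acts by ∂[p,q,r] = [q,r] − [p,r] + [p,q]. For instance
  ∂abd = bd − ad + ab,
  ∂acd = cd − ad + ac.
The 6×4 boundary matrix has rank 3 and Smith normal form diag(1,1,1).

Now H_k = ker ∂_k / im ∂_{k+1}, so:

  H_2: rank ker ∂_2 − rank ∂_3 = (4 − 3) − 0 = 1, and there is no ∂_3, so H_2 ≅ Z.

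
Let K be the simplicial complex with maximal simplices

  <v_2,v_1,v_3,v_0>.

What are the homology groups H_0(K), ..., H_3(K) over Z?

Fix the vertex order v_0 < v_1 < v_2 < v_3 and write every simplex with vertices in increasing order. Then dim K = 3 and the simplices of K are:

  0-simplices (4): [v_0], [v_1], [v_2], [v_3]
  1-simplices (6): [v_0,v_1], [v_0,v_2], [v_0,v_3], [v_1,v_2], [v_1,v_3], [v_2,v_3]
  2-simplices (4): [v_0,v_1,v_2], [v_0,v_1,v_3], [v_0,v_2,v_3], [v_1,v_2,v_3]
  3-simplices (1): [v_0,v_1,v_2,v_3]

so the chain groups are C_0 ≅ Z^4, C_1 ≅ Z^6, C_2 ≅ Z^4, C_3 ≅ Z^1.

The boundary map ∂_1: C_1 → C_0 maps an edge to its endpoints' difference, ∂[p,q] = q − p. For instance
  ∂[v_2,v_3] = [v_3] − [v_2].
As a 4×6 matrix over Z this has rank 3, with invariant factors (1,1,1).

∂_2: C_2 → C_1 acts by ∂[p,q,r] = [q,r] − [p,r] + [p,q]. For instance
  ∂[v_0,v_1,v_3] = [v_1,v_3] − [v_0,v_3] + [v_0,v_1],
  ∂[v_1,v_2,v_3] = [v_2,v_3] − [v_1,v_3] + [v_1,v_2].
The 6×4 boundary matrix has rank 3 and Smith normal form diag(1,1,1).

Boundary ∂_3: C_3 → C_2 sends each 3-simplex σ to the alternating sum Σ_i (−1)^i (σ with its i-th vertex removed). For instance
  ∂[v_0,v_1,v_2,v_3] = [v_1,v_2,v_3] − [v_0,v_2,v_3] + [v_0,v_1,v_3] − [v_0,v_1,v_2].
This gives a 4×1 integer matrix of rank 1; reducing to Smith normal form yields diagonal entries (1).

Now H_k = ker ∂_k / im ∂_{k+1}, so:

  H_0: rank C_0 − rank ∂_1 = 4 − 3 = 1, and the invariant factors of ∂_1 are all 1, so H_0 ≅ Z.
  H_1: rank ker ∂_1 − rank ∂_2 = (6 − 3) − 3 = 0, and the invariant factors of ∂_2 are all 1, so H_1 ≅ 0.
  H_2: rank ker ∂_2 − rank ∂_3 = (4 − 3) − 1 = 0, and the invariant factors of ∂_3 are all 1, so H_2 ≅ 0.
  H_3: rank ker ∂_3 − rank ∂_4 = (1 − 1) − 0 = 0, and there is no ∂_4, so H_3 ≅ 0.

As a check, the Euler characteristic is 4 − 6 + 4 − 1 = 1, which agrees with 1 − 0 + 0 − 0 = 1.

H_0 = Z,  H_1 = 0,  H_2 = 0,  H_3 = 0.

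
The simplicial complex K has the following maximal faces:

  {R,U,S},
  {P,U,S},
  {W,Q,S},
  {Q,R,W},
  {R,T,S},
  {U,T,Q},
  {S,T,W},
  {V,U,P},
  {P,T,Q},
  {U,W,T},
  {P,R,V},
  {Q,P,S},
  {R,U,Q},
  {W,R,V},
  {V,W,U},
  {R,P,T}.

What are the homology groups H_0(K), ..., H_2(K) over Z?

Fix the vertex order P < Q < R < S < T < U < V < W and write every simplex with vertices in increasing order. Then dim K = 2 and the simplices of K are:

  0-simplices (8): P, Q, R, S, T, U, V, W
  1-simplices (24): PQ, PR, PS, PT, PU, PV, QR, QS, QT, QU, QW, RS, RT, RU, RV, RW, ST, SU, SW, TU, TW, UV, UW, VW
  2-simplices (16): PQS, PQT, PRT, PRV, PSU, PUV, QRU, QRW, QSW, QTU, RST, RSU, RVW, STW, TUW, UVW

Hence C_0 ≅ Z^8, C_1 ≅ Z^24, C_2 ≅ Z^16.

Boundary ∂_1: C_1 → C_0 maps an edge to its endpoints' difference, ∂[p,q] = q − p. For instance
  ∂TU = U − T.
This gives a 8×24 integer matrix of rank 7; reducing to Smith normal form yields diagonal entries (1,1,1,1,1,1,1).

∂_2: C_2 → C_1 sends each 2-simplex [p,q,r] to [q,r] − [p,r] + [p,q]. For instance
  ∂STW = TW − SW + ST,
  ∂QRW = RW − QW + QR.
As a 24×16 matrix over Z this has rank 15, with invariant factors (1,1,1,1,1,1,1,1,1,1,1,1,1,1,1).

From H_k ≅ ker(∂_k) / im(∂_{k+1}) we obtain:

  H_0: rank C_0 − rank ∂_1 = 8 − 7 = 1, and the invariant factors of ∂_1 are all 1, so H_0 = Z.
  H_1: rank ker ∂_1 − rank ∂_2 = (24 − 7) − 15 = 2, and the invariant factors of ∂_2 are all 1, so H_1 = Z^2.
  H_2: rank ker ∂_2 − rank ∂_3 = (16 − 15) − 0 = 1, and there is no ∂_3, so H_2 = Z.

H_0 = Z,  H_1 = Z^2,  H_2 = Z.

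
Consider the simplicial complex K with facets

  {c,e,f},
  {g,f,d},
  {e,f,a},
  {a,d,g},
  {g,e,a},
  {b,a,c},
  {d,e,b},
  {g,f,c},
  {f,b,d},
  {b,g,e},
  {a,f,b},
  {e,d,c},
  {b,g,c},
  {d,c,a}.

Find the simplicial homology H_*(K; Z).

Take the total order a < b < c < d < e < f < g on the vertex set. Then K (dimension 2) consists of the simplices:

  0-simplices (7): a, b, c, d, e, f, g
  1-simplices (21): ab, ac, ad, ae, af, ag, bc, bd, be, bf, bg, cd, ce, cf, cg, de, df, dg, ef, eg, fg
  2-simplices (14): abc, abf, acd, adg, aef, aeg, bcg, bde, bdf, beg, cde, cef, cfg, dfg

Hence C_0 ≅ Z^7, C_1 ≅ Z^21, C_2 ≅ Z^14.

Boundary ∂_1: C_1 → C_0 maps an edge to its endpoints' difference, ∂[p,q] = q − p. For instance
  ∂dg = g − d.
The resulting 7×21 matrix has rank 6, and its Smith normal form has invariant factors (1,1,1,1,1,1).

The boundary map ∂_2: C_2 → C_1 maps a triangle to the signed sum of its edges. For instance
  ∂abf = bf − af + ab,
  ∂aeg = eg − ag + ae.
The 21×14 boundary matrix has rank 13 and Smith normal form diag(1,1,1,1,1,1,1,1,1,1,1,1,1).

Reading off H_k = ker ∂_k / im ∂_{k+1}:

  H_0: rank C_0 − rank ∂_1 = 7 − 6 = 1, and the invariant factors of ∂_1 are all 1, so H_0 = Z.
  H_1: rank ker ∂_1 − rank ∂_2 = (21 − 6) − 13 = 2, and the invariant factors of ∂_2 are all 1, so H_1 = Z^2.
  H_2: rank ker ∂_2 − rank ∂_3 = (14 − 13) − 0 = 1, and there is no ∂_3, so H_2 = Z.

H_0 ≅ Z,  H_1 ≅ Z^2,  H_2 ≅ Z.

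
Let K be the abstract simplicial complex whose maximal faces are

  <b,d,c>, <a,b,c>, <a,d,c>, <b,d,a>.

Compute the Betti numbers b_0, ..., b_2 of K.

b_0 = 1, b_1 = 0, b_2 = 1.

Fix the vertex order a < b < c < d and write every simplex with vertices in increasing order. Then dim K = 2 and the simplices of K are:

  0-simplices (4): a, b, c, d
  1-simplices (6): ab, ac, ad, bc, bd, cd
  2-simplices (4): abc, abd, acd, bcd

so the chain groups are C_0 ≅ Z^4, C_1 ≅ Z^6, C_2 ≅ Z^4.

The boundary map ∂_1: C_1 → C_0 sends each edge [p,q] (with p < q) to q − p.
The resulting 4×6 matrix has rank 3, and its Smith normal form has invariant factors (1,1,1).

Boundary ∂_2: C_2 → C_1 maps a triangle to the signed sum of its edges. For instance
  ∂bcd = cd − bd + bc,
  ∂abc = bc − ac + ab.
The resulting 6×4 matrix has rank 3, and its Smith normal form has invariant factors (1,1,1).

Computing H_k = (kernel of ∂_k) / (image of ∂_{k+1}):

  H_0: rank C_0 − rank ∂_1 = 4 − 3 = 1, and the invariant factors of ∂_1 are all 1, so H_0 = Z.
  H_1: rank ker ∂_1 − rank ∂_2 = (6 − 3) − 3 = 0, and the invariant factors of ∂_2 are all 1, so H_1 = 0.
  H_2: rank ker ∂_2 − rank ∂_3 = (4 − 3) − 0 = 1, and there is no ∂_3, so H_2 = Z.

As a check, the Euler characteristic is 4 − 6 + 4 = 2, which agrees with 1 − 0 + 1 = 2.

Hence the Betti numbers are b_0 = 1, b_1 = 0, b_2 = 1.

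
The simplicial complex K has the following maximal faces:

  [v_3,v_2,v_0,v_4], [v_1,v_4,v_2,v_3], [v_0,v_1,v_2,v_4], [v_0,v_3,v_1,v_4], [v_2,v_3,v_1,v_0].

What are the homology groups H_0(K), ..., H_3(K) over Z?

Order the vertices as v_0 < v_1 < v_2 < v_3 < v_4. Listing each simplex with vertices in this order, K has dimension 3 with simplices:

  0-simplices (5): [v_0], [v_1], [v_2], [v_3], [v_4]
  1-simplices (10): [v_0,v_1], [v_0,v_2], [v_0,v_3], [v_0,v_4], [v_1,v_2], [v_1,v_3], [v_1,v_4], [v_2,v_3], [v_2,v_4], [v_3,v_4]
  2-simplices (10): [v_0,v_1,v_2], [v_0,v_1,v_3], [v_0,v_1,v_4], [v_0,v_2,v_3], [v_0,v_2,v_4], [v_0,v_3,v_4], [v_1,v_2,v_3], [v_1,v_2,v_4], [v_1,v_3,v_4], [v_2,v_3,v_4]
  3-simplices (5): [v_0,v_1,v_2,v_3], [v_0,v_1,v_2,v_4], [v_0,v_1,v_3,v_4], [v_0,v_2,v_3,v_4], [v_1,v_2,v_3,v_4]

Hence C_0 ≅ Z^5, C_1 ≅ Z^10, C_2 ≅ Z^10, C_3 ≅ Z^5.

Boundary ∂_1: C_1 → C_0 is given by ∂[p,q] = [q] − [p]. For instance
  ∂[v_2,v_4] = [v_4] − [v_2].
As a 5×10 matrix over Z this has rank 4, with invariant factors (1,1,1,1).

The boundary map ∂_2: C_2 → C_1 sends each 2-simplex [p,q,r] to [q,r] − [p,r] + [p,q]. For instance
  ∂[v_0,v_1,v_4] = [v_1,v_4] − [v_0,v_4] + [v_0,v_1],
  ∂[v_1,v_2,v_3] = [v_2,v_3] − [v_1,v_3] + [v_1,v_2].
The resulting 10×10 matrix has rank 6, and its Smith normal form has invariant factors (1,1,1,1,1,1).

Boundary ∂_3: C_3 → C_2 sends each 3-simplex σ to the alternating sum Σ_i (−1)^i (σ with its i-th vertex removed). For instance
  ∂[v_0,v_1,v_2,v_3] = [v_1,v_2,v_3] − [v_0,v_2,v_3] + [v_0,v_1,v_3] − [v_0,v_1,v_2],
  ∂[v_1,v_2,v_3,v_4] = [v_2,v_3,v_4] − [v_1,v_3,v_4] + [v_1,v_2,v_4] − [v_1,v_2,v_3].
This gives a 10×5 integer matrix of rank 4; reducing to Smith normal form yields diagonal entries (1,1,1,1).

Now H_k = ker ∂_k / im ∂_{k+1}, so:

  H_0: rank C_0 − rank ∂_1 = 5 − 4 = 1, and the invariant factors of ∂_1 are all 1, so H_0 = Z.
  H_1: rank ker ∂_1 − rank ∂_2 = (10 − 4) − 6 = 0, and the invariant factors of ∂_2 are all 1, so H_1 = 0.
  H_2: rank ker ∂_2 − rank ∂_3 = (10 − 6) − 4 = 0, and the invariant factors of ∂_3 are all 1, so H_2 = 0.
  H_3: rank ker ∂_3 − rank ∂_4 = (5 − 4) − 0 = 1, and there is no ∂_4, so H_3 = Z.

H_0 = Z,  H_1 = 0,  H_2 = 0,  H_3 = Z.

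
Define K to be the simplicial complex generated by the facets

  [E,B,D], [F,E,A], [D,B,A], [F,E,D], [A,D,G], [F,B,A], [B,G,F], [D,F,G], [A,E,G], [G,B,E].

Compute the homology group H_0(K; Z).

Order the vertices as A < B < D < E < F < G. Listing each simplex with vertices in this order, K has dimension 2 with simplices:

  0-simplices (6): A, B, D, E, F, G
  1-simplices (15): AB, AD, AE, AF, AG, BD, BE, BF, BG, DE, DF, DG, EF, EG, FG
  2-simplices (10): ABD, ABF, ADG, AEF, AEG, BDE, BEG, BFG, DEF, DFG

so the chain groups are C_0 ≅ Z^6, C_1 ≅ Z^15, C_2 ≅ Z^10.

Boundary ∂_1: C_1 → C_0 is given by ∂[p,q] = [q] − [p].
The 6×15 boundary matrix has rank 5 and Smith normal form diag(1,1,1,1,1).

Boundary ∂_2: C_2 → C_1 acts by ∂[p,q,r] = [q,r] − [p,r] + [p,q]. For instance
  ∂AEF = EF − AF + AE,
  ∂AEG = EG − AG + AE.
The 15×10 boundary matrix has rank 10 and Smith normal form diag(1,1,1,1,1,1,1,1,1,2).

Computing H_k = (kernel of ∂_k) / (image of ∂_{k+1}):

  H_0: rank C_0 − rank ∂_1 = 6 − 5 = 1, and the invariant factors of ∂_1 are all 1, so H_0 ≅ Z.

(K is a triangulation of the real projective plane RP^2.)

H_0 = Z.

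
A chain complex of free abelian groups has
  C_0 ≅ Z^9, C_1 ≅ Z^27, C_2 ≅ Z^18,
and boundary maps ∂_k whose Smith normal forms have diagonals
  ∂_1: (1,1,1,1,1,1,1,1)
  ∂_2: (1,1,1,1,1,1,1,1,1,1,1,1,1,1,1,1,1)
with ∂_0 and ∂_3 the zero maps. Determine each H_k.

H_0 = Z,  H_1 = Z^2,  H_2 = Z.

H_0: b_0 = 9 − 0 − 8 = 1; torsion from ∂_1 factors > 1: none. So H_0 = Z.
H_1: b_1 = 27 − 8 − 17 = 2; torsion from ∂_2 factors > 1: none. So H_1 = Z^2.
H_2: b_2 = 18 − 17 − 0 = 1; torsion from ∂_3 factors > 1: none. So H_2 = Z.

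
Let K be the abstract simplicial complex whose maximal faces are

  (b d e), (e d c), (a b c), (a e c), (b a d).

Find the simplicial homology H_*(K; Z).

H_0 ≅ Z,  H_1 ≅ Z,  H_2 = 0.

We work with the vertex ordering a < b < c < d < e. The simplices of K, each written with vertices in increasing order, are:

  0-simplices (5): a, b, c, d, e
  1-simplices (10): ab, ac, ad, ae, bc, bd, be, cd, ce, de
  2-simplices (5): abc, abd, ace, bde, cde

giving chain groups C_0 ≅ Z^5, C_1 ≅ Z^10, C_2 ≅ Z^5.

∂_1: C_1 → C_0 is given by ∂[p,q] = [q] − [p]. For instance
  ∂bc = c − b.
As a 5×10 matrix over Z this has rank 4, with invariant factors (1,1,1,1).

∂_2: C_2 → C_1 sends each 2-simplex [p,q,r] to [q,r] − [p,r] + [p,q]. For instance
  ∂ace = ce − ae + ac,
  ∂abc = bc − ac + ab.
This gives a 10×5 integer matrix of rank 5; reducing to Smith normal form yields diagonal entries (1,1,1,1,1).

From H_k ≅ ker(∂_k) / im(∂_{k+1}) we obtain:

  H_0: rank C_0 − rank ∂_1 = 5 − 4 = 1, and the invariant factors of ∂_1 are all 1, so H_0 ≅ Z.
  H_1: rank ker ∂_1 − rank ∂_2 = (10 − 4) − 5 = 1, and the invariant factors of ∂_2 are all 1, so H_1 ≅ Z.
  H_2: rank ker ∂_2 − rank ∂_3 = (5 − 5) − 0 = 0, and there is no ∂_3, so H_2 ≅ 0.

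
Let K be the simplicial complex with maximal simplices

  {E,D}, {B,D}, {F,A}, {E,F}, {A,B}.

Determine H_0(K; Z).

Take the total order A < B < D < E < F on the vertex set. Then K (dimension 1) consists of the simplices:

  0-simplices (5): A, B, D, E, F
  1-simplices (5): AB, AF, BD, DE, EF

Hence C_0 ≅ Z^5, C_1 ≅ Z^5.

The boundary map ∂_1: C_1 → C_0 sends each edge [p,q] (with p < q) to q − p. For instance
  ∂AB = B − A.
The 5×5 boundary matrix has rank 4 and Smith normal form diag(1,1,1,1).

Computing H_k = (kernel of ∂_k) / (image of ∂_{k+1}):

  H_0: rank C_0 − rank ∂_1 = 5 − 4 = 1, and the invariant factors of ∂_1 are all 1, so H_0 = Z.

(K is a triangulation of the circle S^1.)

H_0 ≅ Z.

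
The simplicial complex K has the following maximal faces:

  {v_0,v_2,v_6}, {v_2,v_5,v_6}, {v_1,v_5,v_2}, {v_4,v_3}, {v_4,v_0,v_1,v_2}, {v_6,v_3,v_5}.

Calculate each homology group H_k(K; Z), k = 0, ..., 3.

Take the total order v_0 < v_1 < v_2 < v_3 < v_4 < v_5 < v_6 on the vertex set. Then K (dimension 3) consists of the simplices:

  0-simplices (7): [v_0], [v_1], [v_2], [v_3], [v_4], [v_5], [v_6]
  1-simplices (14): [v_0,v_1], [v_0,v_2], [v_0,v_4], [v_0,v_6], [v_1,v_2], [v_1,v_4], [v_1,v_5], [v_2,v_4], [v_2,v_5], [v_2,v_6], [v_3,v_4], [v_3,v_5], [v_3,v_6], [v_5,v_6]
  2-simplices (8): [v_0,v_1,v_2], [v_0,v_1,v_4], [v_0,v_2,v_4], [v_0,v_2,v_6], [v_1,v_2,v_4], [v_1,v_2,v_5], [v_2,v_5,v_6], [v_3,v_5,v_6]
  3-simplices (1): [v_0,v_1,v_2,v_4]

giving chain groups C_0 ≅ Z^7, C_1 ≅ Z^14, C_2 ≅ Z^8, C_3 ≅ Z^1.

Boundary ∂_1: C_1 → C_0 sends each edge [p,q] (with p < q) to q − p.
The 7×14 boundary matrix has rank 6 and Smith normal form diag(1,1,1,1,1,1).

∂_2: C_2 → C_1 maps a triangle to the signed sum of its edges. For instance
  ∂[v_1,v_2,v_4] = [v_2,v_4] − [v_1,v_4] + [v_1,v_2],
  ∂[v_3,v_5,v_6] = [v_5,v_6] − [v_3,v_6] + [v_3,v_5].
The 14×8 boundary matrix has rank 7 and Smith normal form diag(1,1,1,1,1,1,1).

∂_3: C_3 → C_2 sends each 3-simplex σ to the alternating sum Σ_i (−1)^i (σ with its i-th vertex removed). For instance
  ∂[v_0,v_1,v_2,v_4] = [v_1,v_2,v_4] − [v_0,v_2,v_4] + [v_0,v_1,v_4] − [v_0,v_1,v_2].
As a 8×1 matrix over Z this has rank 1, with invariant factors (1).

Computing H_k = (kernel of ∂_k) / (image of ∂_{k+1}):

  H_0: rank C_0 − rank ∂_1 = 7 − 6 = 1, and the invariant factors of ∂_1 are all 1, so H_0 = Z.
  H_1: rank ker ∂_1 − rank ∂_2 = (14 − 6) − 7 = 1, and the invariant factors of ∂_2 are all 1, so H_1 = Z.
  H_2: rank ker ∂_2 − rank ∂_3 = (8 − 7) − 1 = 0, and the invariant factors of ∂_3 are all 1, so H_2 = 0.
  H_3: rank ker ∂_3 − rank ∂_4 = (1 − 1) − 0 = 0, and there is no ∂_4, so H_3 = 0.

H_0 = Z,  H_1 = Z,  H_2 = 0,  H_3 = 0.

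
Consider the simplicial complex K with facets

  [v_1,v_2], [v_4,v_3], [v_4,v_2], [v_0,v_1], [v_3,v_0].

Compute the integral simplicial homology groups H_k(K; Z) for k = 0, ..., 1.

Fix the vertex order v_0 < v_1 < v_2 < v_3 < v_4 and write every simplex with vertices in increasing order. Then dim K = 1 and the simplices of K are:

  0-simplices (5): [v_0], [v_1], [v_2], [v_3], [v_4]
  1-simplices (5): [v_0,v_1], [v_0,v_3], [v_1,v_2], [v_2,v_4], [v_3,v_4]

Hence C_0 ≅ Z^5, C_1 ≅ Z^5.

The boundary map ∂_1: C_1 → C_0 maps an edge to its endpoints' difference, ∂[p,q] = q − p. For instance
  ∂[v_2,v_4] = [v_4] − [v_2].
The 5×5 boundary matrix has rank 4 and Smith normal form diag(1,1,1,1).

From H_k ≅ ker(∂_k) / im(∂_{k+1}) we obtain:

  H_0: rank C_0 − rank ∂_1 = 5 − 4 = 1, and the invariant factors of ∂_1 are all 1, so H_0 = Z.
  H_1: rank ker ∂_1 − rank ∂_2 = (5 − 4) − 0 = 1, and there is no ∂_2, so H_1 = Z.

As a check, the Euler characteristic is 5 − 5 = 0, which agrees with 1 − 1 = 0.

H_0 = Z,  H_1 = Z.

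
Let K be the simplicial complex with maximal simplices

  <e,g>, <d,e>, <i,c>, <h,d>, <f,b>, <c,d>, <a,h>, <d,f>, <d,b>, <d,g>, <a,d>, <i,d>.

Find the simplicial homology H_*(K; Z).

H_0 = Z,  H_1 = Z^4.

Fix the vertex order a < b < c < d < e < f < g < h < i and write every simplex with vertices in increasing order. Then dim K = 1 and the simplices of K are:

  0-simplices (9): a, b, c, d, e, f, g, h, i
  1-simplices (12): ad, ah, bd, bf, cd, ci, de, df, dg, dh, di, eg

Hence C_0 ≅ Z^9, C_1 ≅ Z^12.

The boundary map ∂_1: C_1 → C_0 maps an edge to its endpoints' difference, ∂[p,q] = q − p.
As a 9×12 matrix over Z this has rank 8, with invariant factors (1,1,1,1,1,1,1,1).

Reading off H_k = ker ∂_k / im ∂_{k+1}:

  H_0: rank C_0 − rank ∂_1 = 9 − 8 = 1, and the invariant factors of ∂_1 are all 1, so H_0 = Z.
  H_1: rank ker ∂_1 − rank ∂_2 = (12 − 8) − 0 = 4, and there is no ∂_2, so H_1 = Z^4.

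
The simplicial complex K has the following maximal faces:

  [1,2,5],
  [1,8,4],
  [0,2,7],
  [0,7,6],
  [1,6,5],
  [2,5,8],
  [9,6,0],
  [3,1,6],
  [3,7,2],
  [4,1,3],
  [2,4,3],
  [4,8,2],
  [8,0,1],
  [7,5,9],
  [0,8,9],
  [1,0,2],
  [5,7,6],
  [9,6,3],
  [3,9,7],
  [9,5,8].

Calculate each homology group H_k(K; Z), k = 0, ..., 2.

K has 10 vertices, 30 edges, 20 triangles.
rank ∂_0 = 0, rank ∂_1 = 9 ⇒ b_0 = 10 − 0 − 9 = 1; all invariant factors of ∂_1 are 1 so no torsion. So H_0 ≅ Z.
rank ∂_1 = 9, rank ∂_2 = 20 ⇒ b_1 = 30 − 9 − 20 = 1; ∂_2 has invariant factor(s) [2] giving torsion. So H_1 ≅ Z ⊕ Z/2.
rank ∂_2 = 20, rank ∂_3 = 0 ⇒ b_2 = 20 − 20 − 0 = 0. So H_2 ≅ 0.

H_0 ≅ Z,  H_1 ≅ Z ⊕ Z/2,  H_2 = 0.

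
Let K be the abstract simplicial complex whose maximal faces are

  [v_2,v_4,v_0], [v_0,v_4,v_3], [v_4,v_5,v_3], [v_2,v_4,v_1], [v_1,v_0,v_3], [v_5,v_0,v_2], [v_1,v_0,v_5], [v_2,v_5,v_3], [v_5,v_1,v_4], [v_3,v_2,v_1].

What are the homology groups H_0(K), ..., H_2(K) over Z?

H_0 ≅ Z,  H_1 ≅ Z/2Z,  H_2 = 0.

Fix the vertex order v_0 < v_1 < v_2 < v_3 < v_4 < v_5 and write every simplex with vertices in increasing order. Then dim K = 2 and the simplices of K are:

  0-simplices (6): [v_0], [v_1], [v_2], [v_3], [v_4], [v_5]
  1-simplices (15): (15 of them)
  2-simplices (10): [v_0,v_1,v_3], [v_0,v_1,v_5], [v_0,v_2,v_4], [v_0,v_2,v_5], [v_0,v_3,v_4], [v_1,v_2,v_3], [v_1,v_2,v_4], [v_1,v_4,v_5], [v_2,v_3,v_5], [v_3,v_4,v_5]

so the chain groups are C_0 ≅ Z^6, C_1 ≅ Z^15, C_2 ≅ Z^10.

The boundary map ∂_1: C_1 → C_0 sends each edge [p,q] (with p < q) to q − p. For instance
  ∂[v_0,v_1] = [v_1] − [v_0].
This gives a 6×15 integer matrix of rank 5; reducing to Smith normal form yields diagonal entries (1,1,1,1,1).

The boundary map ∂_2: C_2 → C_1 acts by ∂[p,q,r] = [q,r] − [p,r] + [p,q]. For instance
  ∂[v_0,v_2,v_4] = [v_2,v_4] − [v_0,v_4] + [v_0,v_2],
  ∂[v_0,v_1,v_3] = [v_1,v_3] − [v_0,v_3] + [v_0,v_1].
As a 15×10 matrix over Z this has rank 10, with invariant factors (1,1,1,1,1,1,1,1,1,2).

Reading off H_k = ker ∂_k / im ∂_{k+1}:

  H_0: rank C_0 − rank ∂_1 = 6 − 5 = 1, and the invariant factors of ∂_1 are all 1, so H_0 ≅ Z.
  H_1: rank ker ∂_1 − rank ∂_2 = (15 − 5) − 10 = 0, and ∂_2 has invariant factor 2 > 1, so H_1 ≅ Z/2Z.
  H_2: rank ker ∂_2 − rank ∂_3 = (10 − 10) − 0 = 0, and there is no ∂_3, so H_2 ≅ 0.

As a check, the Euler characteristic is 6 − 15 + 10 = 1, which agrees with 1 − 0 + 0 = 1.
(K is a triangulation of the real projective plane RP^2.)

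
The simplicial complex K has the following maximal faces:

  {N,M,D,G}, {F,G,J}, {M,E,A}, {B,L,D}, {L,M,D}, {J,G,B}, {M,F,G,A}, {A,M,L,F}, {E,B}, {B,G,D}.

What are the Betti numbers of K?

b_0 = 1, b_1 = 1, b_2 = 0, b_3 = 0.

Take the total order A < B < D < E < F < G < J < L < M < N on the vertex set. Then K (dimension 3) consists of the simplices:

  0-simplices (10): A, B, D, E, F, G, J, L, M, N
  1-simplices (24): AE, AF, AG, AL, AM, BD, BE, BG, BJ, BL, DG, DL, DM, DN, EM, FG, FJ, FL, FM, GJ, GM, GN, LM, MN
  2-simplices (17): AEM, AFG, AFL, AFM, AGM, ALM, BDG, BDL, BGJ, DGM, DGN, DLM, DMN, FGJ, FGM, FLM, GMN
  3-simplices (3): AFGM, AFLM, DGMN

so the chain groups are C_0 ≅ Z^10, C_1 ≅ Z^24, C_2 ≅ Z^17, C_3 ≅ Z^3.

∂_1: C_1 → C_0 is given by ∂[p,q] = [q] − [p].
The resulting 10×24 matrix has rank 9, and its Smith normal form has invariant factors (1,1,1,1,1,1,1,1,1).

Boundary ∂_2: C_2 → C_1 sends each 2-simplex [p,q,r] to [q,r] − [p,r] + [p,q]. For instance
  ∂DGM = GM − DM + DG,
  ∂AFL = FL − AL + AF.
As a 24×17 matrix over Z this has rank 14, with invariant factors (1,1,1,1,1,1,1,1,1,1,1,1,1,1).

∂_3: C_3 → C_2 sends each 3-simplex σ to the alternating sum Σ_i (−1)^i (σ with its i-th vertex removed). For instance
  ∂AFGM = FGM − AGM + AFM − AFG,
  ∂DGMN = GMN − DMN + DGN − DGM.
This gives a 17×3 integer matrix of rank 3; reducing to Smith normal form yields diagonal entries (1,1,1).

Reading off H_k = ker ∂_k / im ∂_{k+1}:

  H_0: rank C_0 − rank ∂_1 = 10 − 9 = 1, and the invariant factors of ∂_1 are all 1, so H_0 ≅ Z.
  H_1: rank ker ∂_1 − rank ∂_2 = (24 − 9) − 14 = 1, and the invariant factors of ∂_2 are all 1, so H_1 ≅ Z.
  H_2: rank ker ∂_2 − rank ∂_3 = (17 − 14) − 3 = 0, and the invariant factors of ∂_3 are all 1, so H_2 ≅ 0.
  H_3: rank ker ∂_3 − rank ∂_4 = (3 − 3) − 0 = 0, and there is no ∂_4, so H_3 ≅ 0.

Hence the Betti numbers are b_0 = 1, b_1 = 1, b_2 = 0, b_3 = 0.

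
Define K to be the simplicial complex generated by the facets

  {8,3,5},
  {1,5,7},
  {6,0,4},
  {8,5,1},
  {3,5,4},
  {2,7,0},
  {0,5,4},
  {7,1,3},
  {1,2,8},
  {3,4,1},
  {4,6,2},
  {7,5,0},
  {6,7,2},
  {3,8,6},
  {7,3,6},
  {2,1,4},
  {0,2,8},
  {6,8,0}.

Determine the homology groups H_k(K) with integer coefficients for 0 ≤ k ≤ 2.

H_0 = Z,  H_1 = Z ⊕ Z/2,  H_2 = 0.

Take the total order 0 < 1 < 2 < 3 < 4 < 5 < 6 < 7 < 8 on the vertex set. Then K (dimension 2) consists of the simplices:

  0-simplices (9): [0], [1], [2], [3], [4], [5], [6], [7], [8]
  1-simplices (27): (27 of them)
  2-simplices (18): [0,2,7], [0,2,8], [0,4,5], [0,4,6], [0,5,7], [0,6,8], [1,2,4], [1,2,8], [1,3,4], [1,3,7], [1,5,7], [1,5,8], [2,4,6], [2,6,7], [3,4,5], [3,5,8], [3,6,7], [3,6,8]

Hence C_0 ≅ Z^9, C_1 ≅ Z^27, C_2 ≅ Z^18.

The boundary map ∂_1: C_1 → C_0 maps an edge to its endpoints' difference, ∂[p,q] = q − p. For instance
  ∂[1,3] = [3] − [1].
The 9×27 boundary matrix has rank 8 and Smith normal form diag(1,1,1,1,1,1,1,1).

∂_2: C_2 → C_1 acts by ∂[p,q,r] = [q,r] − [p,r] + [p,q]. For instance
  ∂[3,4,5] = [4,5] − [3,5] + [3,4],
  ∂[1,5,8] = [5,8] − [1,8] + [1,5].
As a 27×18 matrix over Z this has rank 18, with invariant factors (1,1,1,1,1,1,1,1,1,1,1,1,1,1,1,1,1,2).

Reading off H_k = ker ∂_k / im ∂_{k+1}:

  H_0: rank C_0 − rank ∂_1 = 9 − 8 = 1, and the invariant factors of ∂_1 are all 1, so H_0 ≅ Z.
  H_1: rank ker ∂_1 − rank ∂_2 = (27 − 8) − 18 = 1, and ∂_2 has invariant factor 2 > 1, so H_1 ≅ Z ⊕ Z/2.
  H_2: rank ker ∂_2 − rank ∂_3 = (18 − 18) − 0 = 0, and there is no ∂_3, so H_2 ≅ 0.

(K is a triangulation of the Klein bottle.)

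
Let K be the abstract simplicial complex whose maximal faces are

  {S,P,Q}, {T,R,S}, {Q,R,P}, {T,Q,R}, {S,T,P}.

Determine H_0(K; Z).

Take the total order P < Q < R < S < T on the vertex set. Then K (dimension 2) consists of the simplices:

  0-simplices (5): P, Q, R, S, T
  1-simplices (10): PQ, PR, PS, PT, QR, QS, QT, RS, RT, ST
  2-simplices (5): PQR, PQS, PST, QRT, RST

giving chain groups C_0 ≅ Z^5, C_1 ≅ Z^10, C_2 ≅ Z^5.

The boundary map ∂_1: C_1 → C_0 is given by ∂[p,q] = [q] − [p]. For instance
  ∂QR = R − Q.
As a 5×10 matrix over Z this has rank 4, with invariant factors (1,1,1,1).

Boundary ∂_2: C_2 → C_1 sends each 2-simplex [p,q,r] to [q,r] − [p,r] + [p,q]. For instance
  ∂PST = ST − PT + PS,
  ∂QRT = RT − QT + QR.
The 10×5 boundary matrix has rank 5 and Smith normal form diag(1,1,1,1,1).

Now H_k = ker ∂_k / im ∂_{k+1}, so:

  H_0: rank C_0 − rank ∂_1 = 5 − 4 = 1, and the invariant factors of ∂_1 are all 1, so H_0 ≅ Z.

H_0 = Z.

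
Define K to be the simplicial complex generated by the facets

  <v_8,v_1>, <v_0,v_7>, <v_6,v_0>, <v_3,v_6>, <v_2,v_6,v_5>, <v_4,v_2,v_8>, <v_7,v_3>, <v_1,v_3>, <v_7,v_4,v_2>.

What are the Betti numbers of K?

b_0 = 1, b_1 = 3, b_2 = 0.

Order the vertices as v_0 < v_1 < v_2 < v_3 < v_4 < v_5 < v_6 < v_7 < v_8. Listing each simplex with vertices in this order, K has dimension 2 with simplices:

  0-simplices (9): [v_0], [v_1], [v_2], [v_3], [v_4], [v_5], [v_6], [v_7], [v_8]
  1-simplices (14): [v_0,v_6], [v_0,v_7], [v_1,v_3], [v_1,v_8], [v_2,v_4], [v_2,v_5], [v_2,v_6], [v_2,v_7], [v_2,v_8], [v_3,v_6], [v_3,v_7], [v_4,v_7], [v_4,v_8], [v_5,v_6]
  2-simplices (3): [v_2,v_4,v_7], [v_2,v_4,v_8], [v_2,v_5,v_6]

Hence C_0 ≅ Z^9, C_1 ≅ Z^14, C_2 ≅ Z^3.

Boundary ∂_1: C_1 → C_0 is given by ∂[p,q] = [q] − [p].
As a 9×14 matrix over Z this has rank 8, with invariant factors (1,1,1,1,1,1,1,1).

Boundary ∂_2: C_2 → C_1 maps a triangle to the signed sum of its edges. For instance
  ∂[v_2,v_4,v_7] = [v_4,v_7] − [v_2,v_7] + [v_2,v_4],
  ∂[v_2,v_5,v_6] = [v_5,v_6] − [v_2,v_6] + [v_2,v_5].
The 14×3 boundary matrix has rank 3 and Smith normal form diag(1,1,1).

Computing H_k = (kernel of ∂_k) / (image of ∂_{k+1}):

  H_0: rank C_0 − rank ∂_1 = 9 − 8 = 1, and the invariant factors of ∂_1 are all 1, so H_0 = Z.
  H_1: rank ker ∂_1 − rank ∂_2 = (14 − 8) − 3 = 3, and the invariant factors of ∂_2 are all 1, so H_1 = Z^3.
  H_2: rank ker ∂_2 − rank ∂_3 = (3 − 3) − 0 = 0, and there is no ∂_3, so H_2 = 0.

Hence the Betti numbers are b_0 = 1, b_1 = 3, b_2 = 0.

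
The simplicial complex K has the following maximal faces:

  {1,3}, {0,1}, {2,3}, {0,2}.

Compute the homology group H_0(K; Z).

H_0 = Z.

Fix the vertex order 0 < 1 < 2 < 3 and write every simplex with vertices in increasing order. Then dim K = 1 and the simplices of K are:

  0-simplices (4): [0], [1], [2], [3]
  1-simplices (4): [0,1], [0,2], [1,3], [2,3]

giving chain groups C_0 ≅ Z^4, C_1 ≅ Z^4.

Boundary ∂_1: C_1 → C_0 is given by ∂[p,q] = [q] − [p]. For instance
  ∂[2,3] = [3] − [2].
The 4×4 boundary matrix has rank 3 and Smith normal form diag(1,1,1).

From H_k ≅ ker(∂_k) / im(∂_{k+1}) we obtain:

  H_0: rank C_0 − rank ∂_1 = 4 − 3 = 1, and the invariant factors of ∂_1 are all 1, so H_0 = Z.

(K is a triangulation of the circle S^1.)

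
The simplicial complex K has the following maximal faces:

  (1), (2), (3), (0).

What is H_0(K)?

H_0 = Z^4.

We work with the vertex ordering 0 < 1 < 2 < 3. The simplices of K, each written with vertices in increasing order, are:

  0-simplices (4): [0], [1], [2], [3]

giving chain groups C_0 ≅ Z^4.

Now H_k = ker ∂_k / im ∂_{k+1}, so:

  H_0: rank C_0 − rank ∂_1 = 4 − 0 = 4, and there is no ∂_1, so H_0 = Z^4.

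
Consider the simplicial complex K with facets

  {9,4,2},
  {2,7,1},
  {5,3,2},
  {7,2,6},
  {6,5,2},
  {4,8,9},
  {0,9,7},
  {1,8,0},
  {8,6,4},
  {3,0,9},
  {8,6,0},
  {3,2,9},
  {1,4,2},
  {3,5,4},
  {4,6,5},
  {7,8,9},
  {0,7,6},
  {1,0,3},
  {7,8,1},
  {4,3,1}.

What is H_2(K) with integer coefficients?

H_2 ≅ 0.

Order the vertices as 0 < 1 < 2 < 3 < 4 < 5 < 6 < 7 < 8 < 9. Listing each simplex with vertices in this order, K has dimension 2 with simplices:

  0-simplices (10): [0], [1], [2], [3], [4], [5], [6], [7], [8], [9]
  1-simplices (30): (30 of them)
  2-simplices (20): (20 of them)

Hence C_0 ≅ Z^10, C_1 ≅ Z^30, C_2 ≅ Z^20.

The boundary map ∂_1: C_1 → C_0 is given by ∂[p,q] = [q] − [p].
The 10×30 boundary matrix has rank 9 and Smith normal form diag(1,1,1,1,1,1,1,1,1).

The boundary map ∂_2: C_2 → C_1 maps a triangle to the signed sum of its edges. For instance
  ∂[2,5,6] = [5,6] − [2,6] + [2,5],
  ∂[7,8,9] = [8,9] − [7,9] + [7,8].
As a 30×20 matrix over Z this has rank 20, with invariant factors (1,1,1,1,1,1,1,1,1,1,1,1,1,1,1,1,1,1,1,2).

Now H_k = ker ∂_k / im ∂_{k+1}, so:

  H_2: rank ker ∂_2 − rank ∂_3 = (20 − 20) − 0 = 0, and there is no ∂_3, so H_2 ≅ 0.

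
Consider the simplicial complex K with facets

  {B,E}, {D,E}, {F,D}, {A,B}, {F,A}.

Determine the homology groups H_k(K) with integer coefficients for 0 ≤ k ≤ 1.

Take the total order A < B < D < E < F on the vertex set. Then K (dimension 1) consists of the simplices:

  0-simplices (5): A, B, D, E, F
  1-simplices (5): AB, AF, BE, DE, DF

giving chain groups C_0 ≅ Z^5, C_1 ≅ Z^5.

Boundary ∂_1: C_1 → C_0 maps an edge to its endpoints' difference, ∂[p,q] = q − p. For instance
  ∂BE = E − B.
This gives a 5×5 integer matrix of rank 4; reducing to Smith normal form yields diagonal entries (1,1,1,1).

Now H_k = ker ∂_k / im ∂_{k+1}, so:

  H_0: rank C_0 − rank ∂_1 = 5 − 4 = 1, and the invariant factors of ∂_1 are all 1, so H_0 = Z.
  H_1: rank ker ∂_1 − rank ∂_2 = (5 − 4) − 0 = 1, and there is no ∂_2, so H_1 = Z.

H_0 = Z,  H_1 = Z.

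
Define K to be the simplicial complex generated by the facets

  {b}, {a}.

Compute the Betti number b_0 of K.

b_0 = 2.

Fix the vertex order a < b and write every simplex with vertices in increasing order. Then dim K = 0 and the simplices of K are:

  0-simplices (2): a, b

so the chain groups are C_0 ≅ Z^2.

Now H_k = ker ∂_k / im ∂_{k+1}, so:

  H_0: rank C_0 − rank ∂_1 = 2 − 0 = 2, and there is no ∂_1, so H_0 ≅ Z^2.

Hence the Betti numbers are b_0 = 2.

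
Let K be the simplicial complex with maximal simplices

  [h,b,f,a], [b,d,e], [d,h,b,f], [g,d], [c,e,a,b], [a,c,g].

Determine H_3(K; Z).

Take the total order a < b < c < d < e < f < g < h on the vertex set. Then K (dimension 3) consists of the simplices:

  0-simplices (8): a, b, c, d, e, f, g, h
  1-simplices (18): ab, ac, ae, af, ag, ah, bc, bd, be, bf, bh, ce, cg, de, df, dg, dh, fh
  2-simplices (13): abc, abe, abf, abh, ace, acg, afh, bce, bde, bdf, bdh, bfh, dfh
  3-simplices (3): abce, abfh, bdfh

so the chain groups are C_0 ≅ Z^8, C_1 ≅ Z^18, C_2 ≅ Z^13, C_3 ≅ Z^3.

Boundary ∂_1: C_1 → C_0 is given by ∂[p,q] = [q] − [p]. For instance
  ∂bc = c − b.
The 8×18 boundary matrix has rank 7 and Smith normal form diag(1,1,1,1,1,1,1).

∂_2: C_2 → C_1 sends each 2-simplex [p,q,r] to [q,r] − [p,r] + [p,q]. For instance
  ∂abc = bc − ac + ab,
  ∂abf = bf − af + ab.
This gives a 18×13 integer matrix of rank 10; reducing to Smith normal form yields diagonal entries (1,1,1,1,1,1,1,1,1,1).

Boundary ∂_3: C_3 → C_2 sends each 3-simplex σ to the alternating sum Σ_i (−1)^i (σ with its i-th vertex removed). For instance
  ∂abce = bce − ace + abe − abc,
  ∂abfh = bfh − afh + abh − abf.
The 13×3 boundary matrix has rank 3 and Smith normal form diag(1,1,1).

Now H_k = ker ∂_k / im ∂_{k+1}, so:

  H_3: rank ker ∂_3 − rank ∂_4 = (3 − 3) − 0 = 0, and there is no ∂_4, so H_3 = 0.

H_3 ≅ 0.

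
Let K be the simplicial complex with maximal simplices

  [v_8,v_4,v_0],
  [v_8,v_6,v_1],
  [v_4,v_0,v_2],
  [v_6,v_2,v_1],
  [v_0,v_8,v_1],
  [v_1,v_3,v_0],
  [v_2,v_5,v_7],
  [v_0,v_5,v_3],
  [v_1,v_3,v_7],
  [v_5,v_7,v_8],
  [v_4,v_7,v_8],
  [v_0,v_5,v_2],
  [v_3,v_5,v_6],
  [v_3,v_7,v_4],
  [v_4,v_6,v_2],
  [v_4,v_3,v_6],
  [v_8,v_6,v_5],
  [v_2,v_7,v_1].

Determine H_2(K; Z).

Fix the vertex order v_0 < v_1 < v_2 < v_3 < v_4 < v_5 < v_6 < v_7 < v_8 and write every simplex with vertices in increasing order. Then dim K = 2 and the simplices of K are:

  0-simplices (9): [v_0], [v_1], [v_2], [v_3], [v_4], [v_5], [v_6], [v_7], [v_8]
  1-simplices (27): (27 of them)
  2-simplices (18): (18 of them)

Hence C_0 ≅ Z^9, C_1 ≅ Z^27, C_2 ≅ Z^18.

Boundary ∂_1: C_1 → C_0 maps an edge to its endpoints' difference, ∂[p,q] = q − p. For instance
  ∂[v_2,v_7] = [v_7] − [v_2].
The resulting 9×27 matrix has rank 8, and its Smith normal form has invariant factors (1,1,1,1,1,1,1,1).

∂_2: C_2 → C_1 maps a triangle to the signed sum of its edges. For instance
  ∂[v_0,v_2,v_5] = [v_2,v_5] − [v_0,v_5] + [v_0,v_2],
  ∂[v_1,v_6,v_8] = [v_6,v_8] − [v_1,v_8] + [v_1,v_6].
The resulting 27×18 matrix has rank 17, and its Smith normal form has invariant factors (1,1,1,1,1,1,1,1,1,1,1,1,1,1,1,1,1).

Now H_k = ker ∂_k / im ∂_{k+1}, so:

  H_2: rank ker ∂_2 − rank ∂_3 = (18 − 17) − 0 = 1, and there is no ∂_3, so H_2 = Z.

H_2 ≅ Z.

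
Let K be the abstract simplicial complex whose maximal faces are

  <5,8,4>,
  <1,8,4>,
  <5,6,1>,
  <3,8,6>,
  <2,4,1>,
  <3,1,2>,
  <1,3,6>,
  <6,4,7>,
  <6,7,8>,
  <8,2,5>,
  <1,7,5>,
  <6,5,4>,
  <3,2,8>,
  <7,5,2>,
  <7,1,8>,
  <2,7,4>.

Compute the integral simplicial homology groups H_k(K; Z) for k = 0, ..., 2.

H_0 = Z,  H_1 = Z^2,  H_2 = Z.

We work with the vertex ordering 1 < 2 < 3 < 4 < 5 < 6 < 7 < 8. The simplices of K, each written with vertices in increasing order, are:

  0-simplices (8): [1], [2], [3], [4], [5], [6], [7], [8]
  1-simplices (24): (24 of them)
  2-simplices (16): [1,2,3], [1,2,4], [1,3,6], [1,4,8], [1,5,6], [1,5,7], [1,7,8], [2,3,8], [2,4,7], [2,5,7], [2,5,8], [3,6,8], [4,5,6], [4,5,8], [4,6,7], [6,7,8]

giving chain groups C_0 ≅ Z^8, C_1 ≅ Z^24, C_2 ≅ Z^16.

Boundary ∂_1: C_1 → C_0 maps an edge to its endpoints' difference, ∂[p,q] = q − p.
The 8×24 boundary matrix has rank 7 and Smith normal form diag(1,1,1,1,1,1,1).

Boundary ∂_2: C_2 → C_1 sends each 2-simplex [p,q,r] to [q,r] − [p,r] + [p,q]. For instance
  ∂[1,5,6] = [5,6] − [1,6] + [1,5],
  ∂[6,7,8] = [7,8] − [6,8] + [6,7].
As a 24×16 matrix over Z this has rank 15, with invariant factors (1,1,1,1,1,1,1,1,1,1,1,1,1,1,1).

From H_k ≅ ker(∂_k) / im(∂_{k+1}) we obtain:

  H_0: rank C_0 − rank ∂_1 = 8 − 7 = 1, and the invariant factors of ∂_1 are all 1, so H_0 = Z.
  H_1: rank ker ∂_1 − rank ∂_2 = (24 − 7) − 15 = 2, and the invariant factors of ∂_2 are all 1, so H_1 = Z^2.
  H_2: rank ker ∂_2 − rank ∂_3 = (16 − 15) − 0 = 1, and there is no ∂_3, so H_2 = Z.

As a check, the Euler characteristic is 8 − 24 + 16 = 0, which agrees with 1 − 2 + 1 = 0.
(K is a triangulation of the torus T^2.)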